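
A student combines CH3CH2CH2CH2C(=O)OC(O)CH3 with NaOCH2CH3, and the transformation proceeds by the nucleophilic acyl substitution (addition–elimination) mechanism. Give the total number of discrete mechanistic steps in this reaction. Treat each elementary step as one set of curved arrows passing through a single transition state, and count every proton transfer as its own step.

2

Step 1: CH3CH2O⁻ adds to the carbonyl carbon; the C=O π electrons shift onto oxygen and a tetrahedral alkoxide intermediate forms.
Step 2: Collapse of the tetrahedral intermediate: the alkoxide oxygen pushes its lone pair back to re-form C=O while CH3CO2⁻ leaves.
Total: 2 elementary steps.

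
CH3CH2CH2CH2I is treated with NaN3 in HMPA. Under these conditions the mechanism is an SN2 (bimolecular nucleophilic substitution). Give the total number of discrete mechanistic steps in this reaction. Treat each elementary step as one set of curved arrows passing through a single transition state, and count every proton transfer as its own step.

Step 1: The azide nucleophile donates a lone pair from N to the α-carbon in a backside attack; simultaneously the C–I σ-bond breaks and both of its electrons leave with I⁻. One concerted step with inversion of configuration.
Total: 1 elementary step.

1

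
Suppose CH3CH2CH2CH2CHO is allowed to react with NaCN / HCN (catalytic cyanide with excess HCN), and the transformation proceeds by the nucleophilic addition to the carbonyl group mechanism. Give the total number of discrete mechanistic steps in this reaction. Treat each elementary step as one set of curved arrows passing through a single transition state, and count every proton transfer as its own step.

Step 1: Nucleophilic addition: CN⁻ adds to the carbonyl carbon, pushing the π(C=O) electron pair onto oxygen and giving a tetrahedral alkoxide.
Step 2: The alkoxide is protonated in situ by undissociated HCN, yielding a cyanohydrin; the CN⁻ so formed carries on the cycle.
Total: 2 elementary steps.

2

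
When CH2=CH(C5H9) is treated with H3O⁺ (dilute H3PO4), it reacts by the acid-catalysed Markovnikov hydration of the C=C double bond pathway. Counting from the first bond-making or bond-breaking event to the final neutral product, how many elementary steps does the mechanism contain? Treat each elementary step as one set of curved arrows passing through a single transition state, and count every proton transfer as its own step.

4

Step 1: Protonation of the alkene by H3O⁺: the π bond acts as the nucleophile and picks up H⁺, giving the more stable (Markovnikov) secondary carbocation. H2O is released.
Step 2: A hydride (H with its bonding pair) migrates from the adjacent cyclopentyl carbon to the cationic centre — a 1,2-hydride shift — upgrading the secondary cation to a tertiary one.
Step 3: Nucleophilic capture of the cation by H2O produces the protonated alcohol (an oxonium ion).
Step 4: Deprotonation of the oxonium ion by a water molecule delivers the neutral alcohol and regenerates the acid catalyst.
Total: 4 elementary steps.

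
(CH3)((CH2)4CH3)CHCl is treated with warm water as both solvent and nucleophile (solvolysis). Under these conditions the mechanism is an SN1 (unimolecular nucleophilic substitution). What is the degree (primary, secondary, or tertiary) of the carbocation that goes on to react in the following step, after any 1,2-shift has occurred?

secondary

Step 1: The C–Cl bond breaks with both electrons going to the chloride; Cl⁻ leaves and a secondary carbocation remains.
No single 1,2-shift to an adjacent carbon would give a more-substituted cation, so no rearrangement occurs.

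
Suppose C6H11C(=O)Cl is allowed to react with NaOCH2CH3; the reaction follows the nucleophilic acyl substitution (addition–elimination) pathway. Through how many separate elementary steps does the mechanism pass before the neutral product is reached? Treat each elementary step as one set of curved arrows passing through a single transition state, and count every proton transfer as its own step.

2

Step 1: Nucleophilic addition of CH3CH2O⁻ to the acyl carbon breaks the π(C=O) bond and yields a tetrahedral, anionic intermediate.
Step 2: An oxygen lone pair re-forms the C=O π bond as the C–Cl σ-bond breaks; Cl⁻ is expelled.
Total: 2 elementary steps.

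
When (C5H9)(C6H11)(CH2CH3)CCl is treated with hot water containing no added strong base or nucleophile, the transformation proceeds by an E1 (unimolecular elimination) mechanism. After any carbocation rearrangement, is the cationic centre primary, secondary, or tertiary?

Step 1: Ionisation: the C–Cl σ-bond cleaves heterolytically; both bonding electrons depart with Cl⁻, leaving a tertiary carbocation at the α-carbon.
No single 1,2-shift to an adjacent carbon would give a more-substituted cation, so no rearrangement occurs.

tertiary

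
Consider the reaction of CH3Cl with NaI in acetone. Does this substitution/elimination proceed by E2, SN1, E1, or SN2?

SN2

Conditions: a methyl substrate with a strong nucleophile in the polar aprotic solvent acetone.
These conditions are the textbook signature of the SN2 pathway.
An unhindered substrate with a strong nucleophile in a polar aprotic solvent favours one-step backside displacement.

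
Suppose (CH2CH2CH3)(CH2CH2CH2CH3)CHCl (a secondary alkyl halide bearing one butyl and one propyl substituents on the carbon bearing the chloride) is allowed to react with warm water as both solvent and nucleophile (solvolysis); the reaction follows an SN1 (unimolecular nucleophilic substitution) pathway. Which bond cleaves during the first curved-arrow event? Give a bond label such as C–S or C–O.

C–Cl

Step 1: Rate-determining heterolysis of the C–Cl bond gives Cl⁻ and a secondary carbocation.
The bond broken in this step is the C–Cl bond.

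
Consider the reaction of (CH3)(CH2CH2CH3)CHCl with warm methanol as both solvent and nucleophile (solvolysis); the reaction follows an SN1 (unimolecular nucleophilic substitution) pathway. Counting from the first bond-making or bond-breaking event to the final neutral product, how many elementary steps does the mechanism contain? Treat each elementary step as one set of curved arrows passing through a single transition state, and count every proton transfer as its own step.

3

Step 1: Ionisation: the C–Cl σ-bond cleaves heterolytically; both bonding electrons depart with Cl⁻, leaving a secondary carbocation at the α-carbon.
(No 1,2-shift: no single shift to an adjacent carbon would give a more stable cation.)
Step 2: A lone pair on the oxygen of CH3OH attacks the carbocation, forming a new C–O σ-bond and an oxonium ion.
Step 3: A second solvent molecule removes the proton on oxygen, giving the neutral ether product.
Total: 3 elementary steps.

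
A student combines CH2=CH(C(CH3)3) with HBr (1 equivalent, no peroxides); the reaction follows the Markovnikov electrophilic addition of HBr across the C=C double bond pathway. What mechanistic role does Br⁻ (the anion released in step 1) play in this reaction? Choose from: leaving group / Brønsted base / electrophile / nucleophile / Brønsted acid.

Step 3: The Br⁻ anion donates a lone pair to the carbocation, forming the new C–Br σ-bond and giving the neutral alkyl halide.
Br⁻ (the anion released in step 1) donates an electron pair to form a new σ-bond to carbon — it is the nucleophile.

nucleophile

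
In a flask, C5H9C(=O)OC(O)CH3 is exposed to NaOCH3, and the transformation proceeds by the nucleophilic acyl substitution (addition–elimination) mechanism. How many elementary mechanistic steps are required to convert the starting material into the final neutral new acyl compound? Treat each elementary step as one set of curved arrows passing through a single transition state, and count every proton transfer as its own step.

2

Step 1: CH3O⁻ adds to the carbonyl carbon; the C=O π electrons shift onto oxygen and a tetrahedral alkoxide intermediate forms.
Step 2: Collapse of the tetrahedral intermediate: the alkoxide oxygen pushes its lone pair back to re-form C=O while CH3CO2⁻ leaves.
Total: 2 elementary steps.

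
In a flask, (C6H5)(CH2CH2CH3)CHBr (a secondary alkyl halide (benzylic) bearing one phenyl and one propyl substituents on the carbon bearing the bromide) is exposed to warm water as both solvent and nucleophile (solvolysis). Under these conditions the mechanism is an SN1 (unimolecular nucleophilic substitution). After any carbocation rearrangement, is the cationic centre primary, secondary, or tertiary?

Step 1: Unassisted departure of Br⁻ (taking the C–Br bonding pair) generates a secondary carbocation.
No single 1,2-shift to an adjacent carbon would give a more-substituted cation, so no rearrangement occurs.

secondary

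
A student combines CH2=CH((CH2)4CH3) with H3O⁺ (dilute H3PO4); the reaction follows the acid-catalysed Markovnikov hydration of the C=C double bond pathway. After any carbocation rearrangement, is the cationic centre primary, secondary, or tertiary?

Step 1: Electrophilic addition begins with the π(C=C) electrons forming a bond to the proton of H3O⁺. Following Markovnikov's rule, the resulting cation is secondary. H2O is released.
No single 1,2-shift to an adjacent carbon would give a more-substituted cation, so no rearrangement occurs.

secondary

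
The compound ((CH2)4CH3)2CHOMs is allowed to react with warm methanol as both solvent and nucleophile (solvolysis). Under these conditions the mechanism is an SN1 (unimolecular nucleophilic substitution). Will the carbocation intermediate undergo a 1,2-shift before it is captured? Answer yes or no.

no

The first-formed carbocation is secondary.
No single 1,2-shift to an adjacent carbon would produce a more-substituted cation than the one already present, so no rearrangement occurs.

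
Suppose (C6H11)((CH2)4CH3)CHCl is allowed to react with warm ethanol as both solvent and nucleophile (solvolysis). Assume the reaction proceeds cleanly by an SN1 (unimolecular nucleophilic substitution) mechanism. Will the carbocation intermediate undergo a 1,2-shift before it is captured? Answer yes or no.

yes

The first-formed carbocation is secondary.
The adjacent cyclohexyl carbon already bears 2 other carbon substituents and has a hydrogen to migrate; after a 1,2-hydride shift from that carbon the positive charge sits on a tertiary centre.
Tertiary is more stable than secondary, so the shift occurs.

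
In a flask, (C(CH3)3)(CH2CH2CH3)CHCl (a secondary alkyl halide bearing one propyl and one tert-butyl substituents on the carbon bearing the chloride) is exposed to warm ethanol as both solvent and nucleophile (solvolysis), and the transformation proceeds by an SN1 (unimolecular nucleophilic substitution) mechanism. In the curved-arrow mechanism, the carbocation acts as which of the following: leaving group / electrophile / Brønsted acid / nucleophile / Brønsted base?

electrophile

Step 3: A lone pair on the oxygen of CH3CH2OH attacks the carbocation, forming a new C–O σ-bond and an oxonium ion.
The carbocation accepts an electron pair into an empty or π* orbital — it is the electrophile.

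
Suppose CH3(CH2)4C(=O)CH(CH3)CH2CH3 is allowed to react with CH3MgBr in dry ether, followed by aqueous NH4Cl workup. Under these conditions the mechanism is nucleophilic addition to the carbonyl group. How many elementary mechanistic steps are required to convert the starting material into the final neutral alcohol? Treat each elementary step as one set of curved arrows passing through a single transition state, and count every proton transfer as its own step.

2

Step 1: the carbanion-like carbon of CH3MgBr attacks the sp² carbonyl carbon; the C=O π bond breaks and the electrons end up as a lone pair on the alkoxide oxygen of the tetrahedral intermediate.
Step 2: On aqueous NH4Cl workup the alkoxide oxygen is protonated, giving an alcohol.
Total: 2 elementary steps.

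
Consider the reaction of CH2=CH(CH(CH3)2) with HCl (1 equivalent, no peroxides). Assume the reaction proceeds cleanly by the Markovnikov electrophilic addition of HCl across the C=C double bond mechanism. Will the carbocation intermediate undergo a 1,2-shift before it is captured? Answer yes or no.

The first-formed carbocation is secondary.
The adjacent isopropyl carbon already bears 2 other carbon substituents and has a hydrogen to migrate; after a 1,2-hydride shift from that carbon the positive charge sits on a tertiary centre.
Tertiary is more stable than secondary, so the shift occurs.

yes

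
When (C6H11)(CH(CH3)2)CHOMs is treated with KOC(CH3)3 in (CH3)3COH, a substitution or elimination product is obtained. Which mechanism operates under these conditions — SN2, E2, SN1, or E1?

Conditions: a strong/bulky base with a secondary substrate bearing a β-hydrogen.
These conditions are the textbook signature of the E2 pathway.
A strong (often hindered) base removes a β-H in concert with loss of the leaving group — bimolecular elimination.

E2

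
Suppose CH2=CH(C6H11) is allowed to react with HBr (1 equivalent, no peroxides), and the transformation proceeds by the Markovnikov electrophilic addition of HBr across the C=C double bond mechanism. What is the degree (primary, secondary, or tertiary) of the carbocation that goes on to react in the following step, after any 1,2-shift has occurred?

Step 1: The π electrons of the C=C bond attack a proton of HBr; Markovnikov addition places the new C–H on the less-substituted alkene carbon, so the positive charge ends up on the more-substituted carbon — a secondary carbocation. The H–Br bond breaks heterolytically, releasing Br⁻.
Step 2: A 1,2-hydride shift from the adjacent cyclohexyl carbon moves the positive charge from the secondary centre to an adjacent carbon, generating a more stable tertiary carbocation.
The cation rearranges from secondary to tertiary via a 1,2-hydride shift from the adjacent cyclohexyl carbon; the tertiary cation is what reacts next.

tertiary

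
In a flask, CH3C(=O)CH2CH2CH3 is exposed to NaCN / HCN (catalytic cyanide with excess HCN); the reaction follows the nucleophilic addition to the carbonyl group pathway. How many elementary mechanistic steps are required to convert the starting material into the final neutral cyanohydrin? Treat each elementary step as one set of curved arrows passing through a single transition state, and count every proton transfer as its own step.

2

Step 1: Nucleophilic addition: CN⁻ adds to the carbonyl carbon, pushing the π(C=O) electron pair onto oxygen and giving a tetrahedral alkoxide.
Step 2: The alkoxide oxygen removes a proton from HCN present in the mixture, giving a cyanohydrin and regenerating CN⁻.
Total: 2 elementary steps.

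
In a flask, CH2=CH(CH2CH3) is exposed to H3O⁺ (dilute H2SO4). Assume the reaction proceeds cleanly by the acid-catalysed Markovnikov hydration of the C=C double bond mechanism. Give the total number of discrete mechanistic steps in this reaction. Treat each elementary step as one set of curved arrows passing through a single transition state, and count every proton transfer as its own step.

3

Step 1: Protonation of the alkene by H3O⁺: the π bond acts as the nucleophile and picks up H⁺, giving the more stable (Markovnikov) secondary carbocation. H2O is released.
(No 1,2-shift: no single shift to an adjacent carbon would give a more stable cation.)
Step 2: Water acts as the nucleophile: an oxygen lone pair bonds to the cationic carbon, giving an oxonium-ion intermediate.
Step 3: Proton transfer from the O–H of the oxonium ion to H2O completes the catalytic cycle and yields the alcohol.
Total: 3 elementary steps.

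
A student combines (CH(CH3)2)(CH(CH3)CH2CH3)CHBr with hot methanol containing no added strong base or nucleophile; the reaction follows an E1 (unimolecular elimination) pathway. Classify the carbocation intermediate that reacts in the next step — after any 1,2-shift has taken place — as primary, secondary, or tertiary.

tertiary

Step 1: Unassisted departure of Br⁻ (taking the C–Br bonding pair) generates a secondary carbocation.
Step 2: Carbocation rearrangement: a 1,2-hydride shift from the adjacent sec-butyl carbon converts the initially-formed secondary cation into the more stable tertiary cation.
The cation rearranges from secondary to tertiary via a 1,2-hydride shift from the adjacent sec-butyl carbon; the tertiary cation is what reacts next.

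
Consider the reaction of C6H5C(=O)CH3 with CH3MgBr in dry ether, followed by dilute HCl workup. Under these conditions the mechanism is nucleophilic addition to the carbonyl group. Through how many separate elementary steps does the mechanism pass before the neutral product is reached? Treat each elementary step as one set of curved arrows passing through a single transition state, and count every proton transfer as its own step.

2

Step 1: Nucleophilic addition: the carbanion-like carbon of CH3MgBr adds to the carbonyl carbon, pushing the π(C=O) electron pair onto oxygen and giving a tetrahedral alkoxide.
Step 2: On dilute HCl workup the alkoxide oxygen is protonated, giving an alcohol.
Total: 2 elementary steps.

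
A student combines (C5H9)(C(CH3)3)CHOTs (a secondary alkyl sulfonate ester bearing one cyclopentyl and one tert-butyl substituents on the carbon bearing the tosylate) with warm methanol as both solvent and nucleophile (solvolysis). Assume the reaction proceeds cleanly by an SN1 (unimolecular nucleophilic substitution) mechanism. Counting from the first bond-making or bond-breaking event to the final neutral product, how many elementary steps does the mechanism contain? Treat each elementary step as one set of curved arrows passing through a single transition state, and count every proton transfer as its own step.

Step 1: The C–O bond breaks with both electrons going to the tosylate; TsO⁻ leaves and a secondary carbocation remains.
Step 2: Carbocation rearrangement: a 1,2-hydride shift from the adjacent cyclopentyl carbon converts the initially-formed secondary cation into the more stable tertiary cation.
Step 3: A lone pair on the oxygen of CH3OH attacks the carbocation, forming a new C–O σ-bond and an oxonium ion.
Step 4: Deprotonation of the oxonium oxygen by solvent methanol yields the neutral ether.
Total: 4 elementary steps.

4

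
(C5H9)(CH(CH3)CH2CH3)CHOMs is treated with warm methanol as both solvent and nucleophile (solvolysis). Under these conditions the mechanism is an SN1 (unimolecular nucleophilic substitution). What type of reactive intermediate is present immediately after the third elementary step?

oxonium ion

Step 1: Ionisation: the C–O σ-bond cleaves heterolytically; both bonding electrons depart with MsO⁻, leaving a secondary carbocation at the α-carbon.
Step 2: A 1,2-hydride shift from the adjacent sec-butyl carbon moves the positive charge from the secondary centre to an adjacent carbon, generating a more stable tertiary carbocation.
Step 3: A lone pair on the oxygen of CH3OH attacks the carbocation, forming a new C–O σ-bond and an oxonium ion.
After step 3 the species present is an oxonium ion.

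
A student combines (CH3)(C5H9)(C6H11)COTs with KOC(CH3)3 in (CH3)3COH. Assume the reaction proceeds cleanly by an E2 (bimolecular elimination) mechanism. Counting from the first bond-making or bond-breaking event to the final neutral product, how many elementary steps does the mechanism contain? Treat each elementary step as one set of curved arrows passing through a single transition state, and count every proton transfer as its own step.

Step 1: The strong base (CH3)3CO⁻ removes a β-hydrogen; in the same concerted event the electrons of the breaking C–H bond form the new π(C=C) bond and the C–O σ-bond breaks, expelling TsO⁻. Anti-periplanar geometry; one transition state.
Total: 1 elementary step.

1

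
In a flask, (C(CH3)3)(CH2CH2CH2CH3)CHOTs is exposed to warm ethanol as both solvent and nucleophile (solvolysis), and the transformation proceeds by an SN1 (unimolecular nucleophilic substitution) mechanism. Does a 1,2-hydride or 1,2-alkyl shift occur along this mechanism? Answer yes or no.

The first-formed carbocation is secondary.
The adjacent tert-butyl carbon has no hydrogen but bears methyl groups; migration of one methyl with its bonding pair (a 1,2-methyl shift) places the charge on a tertiary centre.
Tertiary is more stable than secondary, so the shift occurs.

yes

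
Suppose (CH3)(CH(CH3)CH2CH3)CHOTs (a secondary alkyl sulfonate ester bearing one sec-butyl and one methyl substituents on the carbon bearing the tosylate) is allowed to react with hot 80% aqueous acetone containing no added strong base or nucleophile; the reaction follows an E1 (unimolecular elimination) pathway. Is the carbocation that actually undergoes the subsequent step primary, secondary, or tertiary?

Step 1: The C–O bond breaks with both electrons going to the tosylate; TsO⁻ leaves and a secondary carbocation remains.
Step 2: A hydride (H with its bonding pair) migrates from the adjacent sec-butyl carbon to the cationic centre — a 1,2-hydride shift — upgrading the secondary cation to a tertiary one.
The cation rearranges from secondary to tertiary via a 1,2-hydride shift from the adjacent sec-butyl carbon; the tertiary cation is what reacts next.

tertiary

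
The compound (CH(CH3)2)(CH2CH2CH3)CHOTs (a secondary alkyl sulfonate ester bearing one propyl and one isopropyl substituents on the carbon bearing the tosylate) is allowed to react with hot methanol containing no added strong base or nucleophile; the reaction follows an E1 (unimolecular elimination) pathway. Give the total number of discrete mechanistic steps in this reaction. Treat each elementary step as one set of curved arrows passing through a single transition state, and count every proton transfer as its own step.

3

Step 1: Ionisation: the C–O σ-bond cleaves heterolytically; both bonding electrons depart with TsO⁻, leaving a secondary carbocation at the α-carbon.
Step 2: Carbocation rearrangement: a 1,2-hydride shift from the adjacent isopropyl carbon converts the initially-formed secondary cation into the more stable tertiary cation.
Step 3: A methanol molecule (solvent) deprotonates a β-carbon; as the C–H bond breaks, those electrons form the new alkene π bond.
Total: 3 elementary steps.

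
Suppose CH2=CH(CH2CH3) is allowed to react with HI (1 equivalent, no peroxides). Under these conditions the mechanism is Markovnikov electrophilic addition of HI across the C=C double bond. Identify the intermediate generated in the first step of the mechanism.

secondary carbocation

Step 1: The π electrons of the C=C bond attack a proton of HI; Markovnikov addition places the new C–H on the less-substituted alkene carbon, so the positive charge ends up on the more-substituted carbon — a secondary carbocation. The H–I bond breaks heterolytically, releasing I⁻.
After step 1 the species present is a secondary carbocation.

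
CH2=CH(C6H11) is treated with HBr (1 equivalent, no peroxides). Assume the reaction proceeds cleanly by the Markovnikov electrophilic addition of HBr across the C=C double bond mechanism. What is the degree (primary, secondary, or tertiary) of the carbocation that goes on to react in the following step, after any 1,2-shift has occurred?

tertiary

Step 1: Protonation of the alkene by HBr: the π bond acts as the nucleophile and picks up H⁺, giving the more stable (Markovnikov) secondary carbocation. The H–Br bond breaks heterolytically, releasing Br⁻.
Step 2: A 1,2-hydride shift from the adjacent cyclohexyl carbon moves the positive charge from the secondary centre to an adjacent carbon, generating a more stable tertiary carbocation.
The cation rearranges from secondary to tertiary via a 1,2-hydride shift from the adjacent cyclohexyl carbon; the tertiary cation is what reacts next.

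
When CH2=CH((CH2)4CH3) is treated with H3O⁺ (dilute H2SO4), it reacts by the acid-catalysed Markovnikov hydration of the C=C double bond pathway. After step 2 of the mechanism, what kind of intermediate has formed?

Step 1: Electrophilic addition begins with the π(C=C) electrons forming a bond to the proton of H3O⁺. Following Markovnikov's rule, the resulting cation is secondary. H2O is released.
Step 2: Nucleophilic capture of the cation by H2O produces the protonated alcohol (an oxonium ion).
After step 2 the species present is an oxonium ion.

oxonium ion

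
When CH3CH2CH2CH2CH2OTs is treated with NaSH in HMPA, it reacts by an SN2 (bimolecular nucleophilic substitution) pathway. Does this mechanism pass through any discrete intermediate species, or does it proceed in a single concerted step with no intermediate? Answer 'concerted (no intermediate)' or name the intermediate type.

concerted (no intermediate)

HS⁻ attacks the back face of the α-carbon while TsO⁻ departs with the C–O bonding pair — a single concerted displacement through a pentacoordinate transition state.
All bond changes occur in one transition state; no discrete intermediate is formed.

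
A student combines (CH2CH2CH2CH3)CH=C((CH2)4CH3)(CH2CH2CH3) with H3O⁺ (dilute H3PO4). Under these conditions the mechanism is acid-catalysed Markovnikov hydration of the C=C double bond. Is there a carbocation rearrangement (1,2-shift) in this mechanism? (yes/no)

no

The first-formed carbocation is tertiary.
No single 1,2-shift to an adjacent carbon would produce a more-substituted cation than the one already present, so no rearrangement occurs.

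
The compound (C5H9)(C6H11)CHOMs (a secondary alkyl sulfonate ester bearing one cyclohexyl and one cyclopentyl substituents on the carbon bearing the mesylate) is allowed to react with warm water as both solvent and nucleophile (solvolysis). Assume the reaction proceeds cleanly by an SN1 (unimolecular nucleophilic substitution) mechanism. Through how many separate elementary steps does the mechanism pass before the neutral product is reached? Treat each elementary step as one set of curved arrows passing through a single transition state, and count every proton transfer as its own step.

4

Step 1: Ionisation: the C–O σ-bond cleaves heterolytically; both bonding electrons depart with MsO⁻, leaving a secondary carbocation at the α-carbon.
Step 2: Carbocation rearrangement: a 1,2-hydride shift from the adjacent cyclohexyl carbon converts the initially-formed secondary cation into the more stable tertiary cation.
Step 3: H2O donates an oxygen lone pair into the empty p orbital of the cation, giving a protonated alcohol (an oxonium ion).
Step 4: Proton transfer from the O–H of the oxonium ion to a solvent molecule delivers the neutral alcohol.
Total: 4 elementary steps.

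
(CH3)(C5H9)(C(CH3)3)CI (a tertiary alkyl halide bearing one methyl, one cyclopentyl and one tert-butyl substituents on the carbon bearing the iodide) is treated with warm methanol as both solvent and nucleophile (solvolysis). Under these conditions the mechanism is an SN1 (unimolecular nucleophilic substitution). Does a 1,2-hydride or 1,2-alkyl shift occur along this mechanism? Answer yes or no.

no

The first-formed carbocation is tertiary.
No single 1,2-shift to an adjacent carbon would produce a more-substituted cation than the one already present, so no rearrangement occurs.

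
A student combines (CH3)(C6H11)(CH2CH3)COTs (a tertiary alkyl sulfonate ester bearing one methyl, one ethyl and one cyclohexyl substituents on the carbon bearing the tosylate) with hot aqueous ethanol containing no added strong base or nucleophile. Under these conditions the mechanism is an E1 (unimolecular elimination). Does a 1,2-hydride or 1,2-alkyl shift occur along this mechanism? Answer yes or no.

The first-formed carbocation is tertiary.
No single 1,2-shift to an adjacent carbon would produce a more-substituted cation than the one already present, so no rearrangement occurs.

no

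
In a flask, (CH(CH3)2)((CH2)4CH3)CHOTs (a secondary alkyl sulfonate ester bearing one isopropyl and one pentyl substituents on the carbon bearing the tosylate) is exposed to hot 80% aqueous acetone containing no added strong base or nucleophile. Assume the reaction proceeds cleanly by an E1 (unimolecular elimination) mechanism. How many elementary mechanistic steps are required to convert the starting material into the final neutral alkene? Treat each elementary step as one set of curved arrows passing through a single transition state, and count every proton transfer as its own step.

3

Step 1: Rate-determining heterolysis of the C–O bond gives TsO⁻ and a secondary carbocation.
Step 2: A 1,2-hydride shift from the adjacent isopropyl carbon moves the positive charge from the secondary centre to an adjacent carbon, generating a more stable tertiary carbocation.
Step 3: A weak base (a water molecule from the solvent) removes a proton from a carbon adjacent to the cationic centre; the electrons of that C–H bond become the new π(C=C) bond, giving the alkene.
Total: 3 elementary steps.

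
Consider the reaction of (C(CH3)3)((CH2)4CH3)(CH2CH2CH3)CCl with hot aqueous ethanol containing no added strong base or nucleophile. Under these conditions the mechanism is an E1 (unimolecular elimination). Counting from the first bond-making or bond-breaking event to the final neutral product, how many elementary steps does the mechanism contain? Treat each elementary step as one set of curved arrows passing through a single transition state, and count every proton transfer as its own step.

Step 1: Ionisation: the C–Cl σ-bond cleaves heterolytically; both bonding electrons depart with Cl⁻, leaving a tertiary carbocation at the α-carbon.
(No 1,2-shift: no single shift to an adjacent carbon would give a more stable cation.)
Step 2: A weak base (a water (or ethanol) molecule from the solvent) removes a proton from a carbon adjacent to the cationic centre; the electrons of that C–H bond become the new π(C=C) bond, giving the alkene.
Total: 2 elementary steps.

2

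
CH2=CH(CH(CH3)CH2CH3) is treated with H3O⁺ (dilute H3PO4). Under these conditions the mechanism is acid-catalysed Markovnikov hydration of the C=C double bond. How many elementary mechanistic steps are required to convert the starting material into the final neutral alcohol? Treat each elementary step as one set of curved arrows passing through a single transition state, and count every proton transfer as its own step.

4

Step 1: Electrophilic addition begins with the π(C=C) electrons forming a bond to the proton of H3O⁺. Following Markovnikov's rule, the resulting cation is secondary. H2O is released.
Step 2: Carbocation rearrangement: a 1,2-hydride shift from the adjacent sec-butyl carbon converts the initially-formed secondary cation into the more stable tertiary cation.
Step 3: Water acts as the nucleophile: an oxygen lone pair bonds to the cationic carbon, giving an oxonium-ion intermediate.
Step 4: Deprotonation of the oxonium ion by a water molecule delivers the neutral alcohol and regenerates the acid catalyst.
Total: 4 elementary steps.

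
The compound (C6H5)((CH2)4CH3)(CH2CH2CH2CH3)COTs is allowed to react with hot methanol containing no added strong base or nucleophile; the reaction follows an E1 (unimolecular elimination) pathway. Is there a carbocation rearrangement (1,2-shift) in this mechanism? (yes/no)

no

The first-formed carbocation is tertiary.
No single 1,2-shift to an adjacent carbon would produce a more-substituted cation than the one already present, so no rearrangement occurs.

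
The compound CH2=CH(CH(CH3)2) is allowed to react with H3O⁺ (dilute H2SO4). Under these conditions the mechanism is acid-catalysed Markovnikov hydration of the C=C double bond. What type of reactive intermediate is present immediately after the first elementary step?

secondary carbocation

Step 1: The π electrons of the C=C bond attack a proton of H3O⁺; Markovnikov addition places the new C–H on the less-substituted alkene carbon, so the positive charge ends up on the more-substituted carbon — a secondary carbocation. H2O is released.
After step 1 the species present is a secondary carbocation.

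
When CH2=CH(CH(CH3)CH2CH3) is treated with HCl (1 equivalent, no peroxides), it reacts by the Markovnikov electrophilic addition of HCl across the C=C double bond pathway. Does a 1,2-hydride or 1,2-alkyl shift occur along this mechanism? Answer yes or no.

The first-formed carbocation is secondary.
The adjacent sec-butyl carbon already bears 2 other carbon substituents and has a hydrogen to migrate; after a 1,2-hydride shift from that carbon the positive charge sits on a tertiary centre.
Tertiary is more stable than secondary, so the shift occurs.

yes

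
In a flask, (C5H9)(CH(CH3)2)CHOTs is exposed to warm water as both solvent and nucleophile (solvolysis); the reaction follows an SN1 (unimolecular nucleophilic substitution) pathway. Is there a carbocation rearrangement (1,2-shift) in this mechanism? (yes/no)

The first-formed carbocation is secondary.
The adjacent isopropyl carbon already bears 2 other carbon substituents and has a hydrogen to migrate; after a 1,2-hydride shift from that carbon the positive charge sits on a tertiary centre.
Tertiary is more stable than secondary, so the shift occurs.

yes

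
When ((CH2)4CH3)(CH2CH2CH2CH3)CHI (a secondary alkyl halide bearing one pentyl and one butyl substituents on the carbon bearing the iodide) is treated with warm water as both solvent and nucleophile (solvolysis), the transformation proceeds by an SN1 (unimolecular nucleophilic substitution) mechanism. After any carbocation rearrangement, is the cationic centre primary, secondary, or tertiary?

Step 1: Unassisted departure of I⁻ (taking the C–I bonding pair) generates a secondary carbocation.
No single 1,2-shift to an adjacent carbon would give a more-substituted cation, so no rearrangement occurs.

secondary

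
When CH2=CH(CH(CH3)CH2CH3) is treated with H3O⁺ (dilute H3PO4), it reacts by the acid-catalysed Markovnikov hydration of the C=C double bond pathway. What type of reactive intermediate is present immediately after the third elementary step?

Step 1: Electrophilic addition begins with the π(C=C) electrons forming a bond to the proton of H3O⁺. Following Markovnikov's rule, the resulting cation is secondary. H2O is released.
Step 2: Carbocation rearrangement: a 1,2-hydride shift from the adjacent sec-butyl carbon converts the initially-formed secondary cation into the more stable tertiary cation.
Step 3: Nucleophilic capture of the cation by H2O produces the protonated alcohol (an oxonium ion).
After step 3 the species present is an oxonium ion.

oxonium ion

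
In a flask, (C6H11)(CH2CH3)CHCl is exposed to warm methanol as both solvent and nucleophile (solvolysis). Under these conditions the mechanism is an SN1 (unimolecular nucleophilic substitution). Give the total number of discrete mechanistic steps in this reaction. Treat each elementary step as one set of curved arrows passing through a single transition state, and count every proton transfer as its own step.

4

Step 1: Unassisted departure of Cl⁻ (taking the C–Cl bonding pair) generates a secondary carbocation.
Step 2: Carbocation rearrangement: a 1,2-hydride shift from the adjacent cyclohexyl carbon converts the initially-formed secondary cation into the more stable tertiary cation.
Step 3: CH3OH donates an oxygen lone pair into the empty p orbital of the cation, giving a protonated ether (an oxonium ion).
Step 4: Deprotonation of the oxonium oxygen by solvent methanol yields the neutral ether.
Total: 4 elementary steps.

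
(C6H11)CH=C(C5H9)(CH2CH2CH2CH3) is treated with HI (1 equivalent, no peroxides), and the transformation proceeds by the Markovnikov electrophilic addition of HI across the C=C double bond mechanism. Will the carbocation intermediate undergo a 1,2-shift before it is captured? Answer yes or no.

no

The first-formed carbocation is tertiary.
No single 1,2-shift to an adjacent carbon would produce a more-substituted cation than the one already present, so no rearrangement occurs.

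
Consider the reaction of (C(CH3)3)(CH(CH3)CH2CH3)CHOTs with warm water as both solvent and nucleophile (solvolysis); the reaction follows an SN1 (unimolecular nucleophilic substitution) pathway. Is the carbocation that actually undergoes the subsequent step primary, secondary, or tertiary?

tertiary

Step 1: The C–O bond breaks with both electrons going to the tosylate; TsO⁻ leaves and a secondary carbocation remains.
Step 2: A hydride (H with its bonding pair) migrates from the adjacent sec-butyl carbon to the cationic centre — a 1,2-hydride shift — upgrading the secondary cation to a tertiary one.
The cation rearranges from secondary to tertiary via a 1,2-hydride shift from the adjacent sec-butyl carbon; the tertiary cation is what reacts next.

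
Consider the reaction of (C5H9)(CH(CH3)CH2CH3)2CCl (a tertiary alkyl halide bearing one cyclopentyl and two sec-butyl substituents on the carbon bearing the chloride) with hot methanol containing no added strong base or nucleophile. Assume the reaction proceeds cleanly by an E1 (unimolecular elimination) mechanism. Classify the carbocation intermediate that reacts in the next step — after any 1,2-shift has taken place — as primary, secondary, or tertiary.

Step 1: Ionisation: the C–Cl σ-bond cleaves heterolytically; both bonding electrons depart with Cl⁻, leaving a tertiary carbocation at the α-carbon.
No single 1,2-shift to an adjacent carbon would give a more-substituted cation, so no rearrangement occurs.

tertiary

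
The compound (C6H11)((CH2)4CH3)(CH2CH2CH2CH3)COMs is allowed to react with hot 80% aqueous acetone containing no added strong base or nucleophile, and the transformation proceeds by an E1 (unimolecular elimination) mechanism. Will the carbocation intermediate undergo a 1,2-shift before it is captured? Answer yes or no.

The first-formed carbocation is tertiary.
No single 1,2-shift to an adjacent carbon would produce a more-substituted cation than the one already present, so no rearrangement occurs.

no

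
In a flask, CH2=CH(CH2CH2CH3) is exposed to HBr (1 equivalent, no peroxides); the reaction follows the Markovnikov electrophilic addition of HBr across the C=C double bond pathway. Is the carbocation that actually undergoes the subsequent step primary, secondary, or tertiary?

secondary

Step 1: Protonation of the alkene by HBr: the π bond acts as the nucleophile and picks up H⁺, giving the more stable (Markovnikov) secondary carbocation. The H–Br bond breaks heterolytically, releasing Br⁻.
No single 1,2-shift to an adjacent carbon would give a more-substituted cation, so no rearrangement occurs.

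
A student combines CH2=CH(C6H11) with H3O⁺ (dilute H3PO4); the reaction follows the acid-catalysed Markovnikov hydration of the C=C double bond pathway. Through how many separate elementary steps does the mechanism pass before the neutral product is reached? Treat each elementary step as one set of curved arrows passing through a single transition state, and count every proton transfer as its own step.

4

Step 1: The π electrons of the C=C bond attack a proton of H3O⁺; Markovnikov addition places the new C–H on the less-substituted alkene carbon, so the positive charge ends up on the more-substituted carbon — a secondary carbocation. H2O is released.
Step 2: A hydride (H with its bonding pair) migrates from the adjacent cyclohexyl carbon to the cationic centre — a 1,2-hydride shift — upgrading the secondary cation to a tertiary one.
Step 3: Nucleophilic capture of the cation by H2O produces the protonated alcohol (an oxonium ion).
Step 4: Proton transfer from the O–H of the oxonium ion to H2O completes the catalytic cycle and yields the alcohol.
Total: 4 elementary steps.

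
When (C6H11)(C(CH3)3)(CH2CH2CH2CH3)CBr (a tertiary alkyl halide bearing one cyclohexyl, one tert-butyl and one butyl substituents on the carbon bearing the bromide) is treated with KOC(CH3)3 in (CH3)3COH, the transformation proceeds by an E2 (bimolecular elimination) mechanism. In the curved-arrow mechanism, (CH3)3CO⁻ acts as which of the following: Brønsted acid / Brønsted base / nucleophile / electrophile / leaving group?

Step 1: The strong base (CH3)3CO⁻ removes a β-hydrogen; in the same concerted event the electrons of the breaking C–H bond form the new π(C=C) bond and the C–Br σ-bond breaks, expelling Br⁻. Anti-periplanar geometry; one transition state.
(CH3)3CO⁻ accepts a proton in a proton-transfer step — a Brønsted base.

Brønsted base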